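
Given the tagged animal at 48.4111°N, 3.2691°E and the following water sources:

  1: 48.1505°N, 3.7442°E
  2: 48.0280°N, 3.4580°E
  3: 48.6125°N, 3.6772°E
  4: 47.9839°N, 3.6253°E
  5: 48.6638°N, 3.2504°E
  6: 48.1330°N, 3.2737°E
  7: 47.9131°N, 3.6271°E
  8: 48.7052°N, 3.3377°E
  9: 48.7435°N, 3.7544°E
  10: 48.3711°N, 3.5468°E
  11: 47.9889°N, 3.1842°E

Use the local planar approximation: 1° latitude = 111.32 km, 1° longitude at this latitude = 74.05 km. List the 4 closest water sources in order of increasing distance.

10, 5, 6, 8

Distances from 48.4111°N, 3.2691°E:
1: √((-0.2606·111.32)² + (0.4751·74.05)²) = √(841.579636 + 1237.713667) = 45.5993 km
2: √((-0.3831·111.32)² + (0.1889·74.05)²) = √(1818.740339 + 195.665403) = 44.8821 km
3: √((0.2014·111.32)² + (0.4081·74.05)²) = √(502.649584 + 913.236614) = 37.6283 km
4: √((-0.4272·111.32)² + (0.3562·74.05)²) = √(2261.564005 + 695.725555) = 54.3810 km
5: √((0.2527·111.32)² + (-0.0187·74.05)²) = √(791.328631 + 1.917491) = 28.1646 km
6: √((-0.2781·111.32)² + (0.0046·74.05)²) = √(958.403460 + 0.116029) = 30.9600 km
7: √((-0.4980·111.32)² + (0.3580·74.05)²) = √(3073.300884 + 702.774798) = 61.4498 km
8: √((0.2941·111.32)² + (0.0686·74.05)²) = √(1071.856002 + 25.804673) = 33.1310 km
9: √((0.3324·111.32)² + (0.4853·74.05)²) = √(1369.204840 + 1291.429517) = 51.5813 km
10: √((-0.0400·111.32)² + (0.2777·74.05)²) = √(19.827428 + 422.865141) = 21.0403 km
11: √((-0.4222·111.32)² + (-0.0849·74.05)²) = √(2208.934576 + 39.524420) = 47.4179 km
Sorted: 10 (21.0403 km) < 5 (28.1646 km) < 6 (30.9600 km) < 8 (33.1310 km) < 3 (37.6283 km) < 2 (44.8821 km) < …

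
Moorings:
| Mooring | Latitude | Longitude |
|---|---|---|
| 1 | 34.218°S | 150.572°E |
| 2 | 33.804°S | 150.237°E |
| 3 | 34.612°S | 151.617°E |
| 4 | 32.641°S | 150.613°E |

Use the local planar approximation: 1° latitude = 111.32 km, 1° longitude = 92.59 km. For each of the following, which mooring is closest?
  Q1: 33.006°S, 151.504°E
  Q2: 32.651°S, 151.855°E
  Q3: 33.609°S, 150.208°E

Q1→4; Q2→4; Q3→2

Q1 at 33.006°S, 151.504°E:
  1: √((-1.212·111.32)² + (-0.932·92.59)²) = √(18203.36323 + 7446.63373) = 160.156 km
  2: √((-0.798·111.32)² + (-1.267·92.59)²) = √(7891.36585 + 13761.99507) = 147.151 km
  3: √((-1.606·111.32)² + (0.113·92.59)²) = √(31962.25980 + 109.46746) = 179.086 km
  4: √((0.365·111.32)² + (-0.891·92.59)²) = √(1650.94317 + 6805.86886) = 91.961 km
  → nearest: 4 (91.961 km)
Q2 at 32.651°S, 151.855°E:
  1: √((-1.567·111.32)² + (-1.283·92.59)²) = √(30428.76935 + 14111.76972) = 211.046 km
  2: √((-1.153·111.32)² + (-1.618·92.59)²) = √(16474.22564 + 22443.22186) = 197.275 km
  3: √((-1.961·111.32)² + (-0.238·92.59)²) = √(47654.24383 + 485.60381) = 219.408 km
  4: √((0.010·111.32)² + (-1.242·92.59)²) = √(1.23921 + 13224.25941) = 115.002 km
  → nearest: 4 (115.002 km)
Q3 at 33.609°S, 150.208°E:
  1: √((-0.609·111.32)² + (0.364·92.59)²) = √(4596.01017 + 1135.87603) = 75.709 km
  2: √((-0.195·111.32)² + (0.029·92.59)²) = √(471.21121 + 7.20982) = 21.873 km
  3: √((-1.003·111.32)² + (1.409·92.59)²) = √(12466.60678 + 17019.63157) = 171.716 km
  4: √((0.968·111.32)² + (0.405·92.59)²) = √(11611.73484 + 1406.17125) = 114.096 km
  → nearest: 2 (21.873 km)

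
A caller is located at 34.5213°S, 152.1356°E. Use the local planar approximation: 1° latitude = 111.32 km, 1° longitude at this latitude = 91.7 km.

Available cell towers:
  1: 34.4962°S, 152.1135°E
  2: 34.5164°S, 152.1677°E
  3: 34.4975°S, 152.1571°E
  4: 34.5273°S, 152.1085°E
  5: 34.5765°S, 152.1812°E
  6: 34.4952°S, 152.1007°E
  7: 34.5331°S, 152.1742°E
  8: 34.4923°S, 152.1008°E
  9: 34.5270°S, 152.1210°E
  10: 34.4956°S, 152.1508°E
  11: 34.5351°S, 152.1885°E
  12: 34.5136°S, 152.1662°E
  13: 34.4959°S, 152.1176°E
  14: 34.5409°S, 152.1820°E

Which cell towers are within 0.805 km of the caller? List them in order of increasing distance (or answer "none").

Distances from 34.5213°S, 152.1356°E:
1: √((0.0251·111.32)² + (-0.0221·91.7)²) = √(7.807174 + 4.106986) = 3.4517 km
2: √((0.0049·111.32)² + (0.0321·91.7)²) = √(0.297535 + 8.664604) = 2.9937 km
3: √((0.0238·111.32)² + (0.0215·91.7)²) = √(7.019405 + 3.887009) = 3.3025 km
4: √((-0.0060·111.32)² + (-0.0271·91.7)²) = √(0.446117 + 6.175573) = 2.5733 km
5: √((-0.0552·111.32)² + (0.0456·91.7)²) = √(37.759354 + 17.485110) = 7.4327 km
6: √((0.0261·111.32)² + (-0.0349·91.7)²) = √(8.441651 + 10.242112) = 4.3225 km
7: √((-0.0118·111.32)² + (0.0386·91.7)²) = √(1.725482 + 12.528910) = 3.7755 km
8: √((0.0290·111.32)² + (-0.0348·91.7)²) = √(10.421792 + 10.183502) = 4.5393 km
9: √((-0.0057·111.32)² + (-0.0146·91.7)²) = √(0.402621 + 1.792439) = 1.4816 km
10: √((0.0257·111.32)² + (0.0152·91.7)²) = √(8.184886 + 1.942790) = 3.1824 km
11: √((-0.0138·111.32)² + (0.0529·91.7)²) = √(2.359960 + 23.531522) = 5.0884 km
12: √((0.0077·111.32)² + (0.0306·91.7)²) = √(0.734730 + 7.873748) = 2.9340 km
13: √((0.0254·111.32)² + (-0.0180·91.7)²) = √(7.994915 + 2.724480) = 3.2740 km
14: √((-0.0196·111.32)² + (0.0464·91.7)²) = √(4.760565 + 18.104004) = 4.7817 km
Threshold 0.805 km: none within range.

none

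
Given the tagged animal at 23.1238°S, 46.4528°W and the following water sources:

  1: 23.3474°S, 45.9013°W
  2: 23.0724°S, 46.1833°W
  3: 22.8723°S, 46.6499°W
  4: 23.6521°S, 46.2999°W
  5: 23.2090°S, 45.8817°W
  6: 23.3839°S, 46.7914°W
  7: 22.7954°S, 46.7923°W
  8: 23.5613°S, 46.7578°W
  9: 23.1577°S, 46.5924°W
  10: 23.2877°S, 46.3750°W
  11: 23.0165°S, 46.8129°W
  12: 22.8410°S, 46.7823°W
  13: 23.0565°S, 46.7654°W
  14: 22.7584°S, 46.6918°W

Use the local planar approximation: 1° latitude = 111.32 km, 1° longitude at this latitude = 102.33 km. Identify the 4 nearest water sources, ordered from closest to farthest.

9, 10, 2, 13

Distances from 23.1238°S, 46.4528°W:
1: √((-0.2236·111.32)² + (0.5515·102.33)²) = √(619.569448 + 3184.908661) = 61.6805 km
2: √((0.0514·111.32)² + (0.2695·102.33)²) = √(32.739545 + 760.542499) = 28.1653 km
3: √((0.2515·111.32)² + (-0.1971·102.33)²) = √(783.830889 + 406.798363) = 34.5055 km
4: √((-0.5283·111.32)² + (0.1529·102.33)²) = √(3458.657973 + 244.805358) = 60.8561 km
5: √((-0.0852·111.32)² + (0.5711·102.33)²) = √(89.955057 + 3415.311092) = 59.2053 km
6: √((-0.2601·111.32)² + (-0.3386·102.33)²) = √(838.353342 + 1200.548905) = 45.1542 km
7: √((0.3284·111.32)² + (-0.3395·102.33)²) = √(1336.449929 + 1206.939513) = 50.4320 km
8: √((-0.4375·111.32)² + (-0.3050·102.33)²) = √(2371.933506 + 974.104673) = 57.8449 km
9: √((-0.0339·111.32)² + (-0.1396·102.33)²) = √(14.241174 + 204.068882) = 14.7753 km
10: √((-0.1639·111.32)² + (0.0778·102.33)²) = √(332.892724 + 63.381884) = 19.9066 km
11: √((0.1073·111.32)² + (-0.3601·102.33)²) = √(142.674329 + 1357.851233) = 38.7366 km
12: √((0.2828·111.32)² + (-0.3295·102.33)²) = √(991.071998 + 1136.885654) = 46.1298 km
13: √((0.0673·111.32)² + (-0.3126·102.33)²) = √(56.127607 + 1023.255048) = 32.8540 km
14: √((0.3654·111.32)² + (-0.2390·102.33)²) = √(1654.563660 + 598.138490) = 47.4626 km
Sorted: 9 (14.7753 km) < 10 (19.9066 km) < 2 (28.1653 km) < 13 (32.8540 km) < 3 (34.5055 km) < 11 (38.7366 km) < …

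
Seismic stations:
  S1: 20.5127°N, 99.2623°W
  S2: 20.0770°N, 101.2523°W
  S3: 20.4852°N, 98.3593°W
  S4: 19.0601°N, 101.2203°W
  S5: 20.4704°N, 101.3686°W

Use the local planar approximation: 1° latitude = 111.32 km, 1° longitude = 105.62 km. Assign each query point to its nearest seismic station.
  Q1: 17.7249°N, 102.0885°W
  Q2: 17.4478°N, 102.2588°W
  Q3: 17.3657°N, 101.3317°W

Q1 at 17.7249°N, 102.0885°W:
  S1: √((2.7878·111.32)² + (2.8262·105.62)²) = √(96309.609694 + 89104.186679) = 430.5970 km
  S2: √((2.3521·111.32)² + (0.8362·105.62)²) = √(68557.971499 + 7800.324188) = 276.3300 km
  S3: √((2.7603·111.32)² + (3.7292·105.62)²) = √(94418.906449 + 155139.960811) = 499.5587 km
  S4: √((1.3352·111.32)² + (0.8682·105.62)²) = √(22092.203889 + 8408.758686) = 174.6452 km
  S5: √((2.7455·111.32)² + (0.7199·105.62)²) = √(93409.122316 + 5781.448660) = 314.9453 km
  → nearest: S4 (174.6452 km)
Q2 at 17.4478°N, 102.2588°W:
  S1: √((3.0649·111.32)² + (2.9965·105.62)²) = √(116406.977678 + 100166.128984) = 465.3742 km
  S2: √((2.6292·111.32)² + (1.0065·105.62)²) = √(85663.071562 + 11301.078321) = 311.3907 km
  S3: √((3.0374·111.32)² + (3.8995·105.62)²) = √(114327.411988 + 169632.934734) = 532.8793 km
  S4: √((1.6123·111.32)² + (1.0385·105.62)²) = √(32213.514076 + 12031.099764) = 210.3440 km
  S5: √((3.0226·111.32)² + (0.8902·105.62)²) = √(113215.985520 + 8840.310238) = 349.3656 km
  → nearest: S4 (210.3440 km)
Q3 at 17.3657°N, 101.3317°W:
  S1: √((3.1470·111.32)² + (2.0694·105.62)²) = √(122726.933002 + 47772.857140) = 412.9162 km
  S2: √((2.7113·111.32)² + (0.0794·105.62)²) = √(91096.468978 + 70.328820) = 301.9384 km
  S3: √((3.1195·111.32)² + (2.9724·105.62)²) = √(120591.410592 + 98561.392701) = 468.1376 km
  S4: √((1.6944·111.32)² + (0.1114·105.62)²) = √(35577.733762 + 138.440356) = 188.9872 km
  S5: √((3.1047·111.32)² + (-0.0369·105.62)²) = √(119449.869236 + 15.189555) = 345.6372 km
  → nearest: S4 (188.9872 km)

Q1→S4; Q2→S4; Q3→S4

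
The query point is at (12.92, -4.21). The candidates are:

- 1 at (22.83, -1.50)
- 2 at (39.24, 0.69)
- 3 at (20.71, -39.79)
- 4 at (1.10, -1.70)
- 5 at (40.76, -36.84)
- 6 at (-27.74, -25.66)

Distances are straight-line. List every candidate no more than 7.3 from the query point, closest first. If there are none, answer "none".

Distances from (12.92, -4.21):
1: 10.27
2: 26.77
3: 36.42
4: 12.08
5: 42.89
6: 45.97
Threshold 7.3: none within range.

none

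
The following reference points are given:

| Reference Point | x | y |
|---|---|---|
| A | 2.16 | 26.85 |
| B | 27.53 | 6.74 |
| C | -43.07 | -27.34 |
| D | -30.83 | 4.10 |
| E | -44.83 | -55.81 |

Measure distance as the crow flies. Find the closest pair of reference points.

Pairwise distances:
C–E: 28.52
A–B: 32.37
C–D: 33.74
A–D: 40.07
B–D: 58.42
D–E: 61.52
A–C: 70.59
B–C: 78.40
A–E: 95.08
B–E: 95.65
Closest pair: C–E at 28.52.

C and E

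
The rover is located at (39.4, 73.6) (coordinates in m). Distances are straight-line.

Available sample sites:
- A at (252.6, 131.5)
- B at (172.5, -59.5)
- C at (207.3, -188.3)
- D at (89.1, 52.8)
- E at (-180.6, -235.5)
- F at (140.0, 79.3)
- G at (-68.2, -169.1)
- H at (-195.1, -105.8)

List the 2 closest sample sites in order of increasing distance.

Distances from (39.4, 73.6):
A: √((213.2)² + (57.9)²) = √(45454.240 + 3352.410) = 220.9 m
B: √((133.1)² + (-133.1)²) = √(17715.610 + 17715.610) = 188.2 m
C: √((167.9)² + (-261.9)²) = √(28190.410 + 68591.610) = 311.1 m
D: √((49.7)² + (-20.8)²) = √(2470.090 + 432.640) = 53.9 m
E: √((-220.0)² + (-309.1)²) = √(48400.000 + 95542.810) = 379.4 m
F: √((100.6)² + (5.7)²) = √(10120.360 + 32.490) = 100.8 m
G: √((-107.6)² + (-242.7)²) = √(11577.760 + 58903.290) = 265.5 m
H: √((-234.5)² + (-179.4)²) = √(54990.250 + 32184.360) = 295.3 m
Sorted: D (53.9 m) < F (100.8 m) < B (188.2 m) < A (220.9 m) < …

D, F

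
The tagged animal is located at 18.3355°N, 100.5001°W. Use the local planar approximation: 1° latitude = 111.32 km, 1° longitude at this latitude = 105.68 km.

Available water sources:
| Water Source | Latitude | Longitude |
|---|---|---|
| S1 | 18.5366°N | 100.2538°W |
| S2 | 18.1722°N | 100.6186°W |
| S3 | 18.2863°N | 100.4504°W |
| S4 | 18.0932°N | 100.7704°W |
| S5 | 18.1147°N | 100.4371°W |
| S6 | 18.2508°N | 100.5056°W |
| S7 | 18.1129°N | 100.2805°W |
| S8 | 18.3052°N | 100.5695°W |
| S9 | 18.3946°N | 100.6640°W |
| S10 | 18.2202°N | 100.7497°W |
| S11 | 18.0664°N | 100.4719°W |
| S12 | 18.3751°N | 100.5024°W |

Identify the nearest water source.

Distances from 18.3355°N, 100.5001°W:
S1: √((0.2011·111.32)² + (0.2463·105.68)²) = √(501.153233 + 677.508008) = 34.3316 km
S2: √((-0.1633·111.32)² + (-0.1185·105.68)²) = √(330.459898 + 156.827533) = 22.0746 km
S3: √((-0.0492·111.32)² + (0.0497·105.68)²) = √(29.996916 + 27.586613) = 7.5884 km
S4: √((-0.2423·111.32)² + (-0.2703·105.68)²) = √(727.533882 + 815.976593) = 39.2875 km
S5: √((-0.2208·111.32)² + (0.0630·105.68)²) = √(604.149657 + 44.326833) = 25.4652 km
S6: √((-0.0847·111.32)² + (-0.0055·105.68)²) = √(88.902345 + 0.337840) = 9.4467 km
S7: √((-0.2226·111.32)² + (0.2196·105.68)²) = √(614.040074 + 538.580073) = 33.9503 km
S8: √((-0.0303·111.32)² + (-0.0694·105.68)²) = √(11.377102 + 53.790372) = 8.0726 km
S9: √((0.0591·111.32)² + (-0.1639·105.68)²) = √(43.283399 + 300.015378) = 18.5283 km
S10: √((-0.1153·111.32)² + (-0.2496·105.68)²) = √(164.742256 + 695.784534) = 29.3347 km
S11: √((-0.2691·111.32)² + (0.0282·105.68)²) = √(897.374637 + 8.881449) = 30.1041 km
S12: √((0.0396·111.32)² + (-0.0023·105.68)²) = √(19.432862 + 0.059080) = 4.4150 km
Minimum: S12 at 4.4150 km.

S12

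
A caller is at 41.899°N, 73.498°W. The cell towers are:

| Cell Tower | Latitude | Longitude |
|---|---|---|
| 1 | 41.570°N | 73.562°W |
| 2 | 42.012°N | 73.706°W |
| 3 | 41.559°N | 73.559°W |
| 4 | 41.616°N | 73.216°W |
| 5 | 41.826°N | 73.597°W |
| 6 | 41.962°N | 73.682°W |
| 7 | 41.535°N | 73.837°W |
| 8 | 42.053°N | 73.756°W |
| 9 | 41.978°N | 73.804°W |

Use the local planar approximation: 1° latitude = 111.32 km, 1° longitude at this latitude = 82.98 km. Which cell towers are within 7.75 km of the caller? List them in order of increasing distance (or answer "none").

Distances from 41.899°N, 73.498°W:
1: 37.007 km
2: 21.357 km
3: 38.186 km
4: 39.243 km
5: 11.555 km
6: 16.802 km
7: 49.328 km
8: 27.427 km
9: 26.872 km
Threshold 7.75 km: none within range.

none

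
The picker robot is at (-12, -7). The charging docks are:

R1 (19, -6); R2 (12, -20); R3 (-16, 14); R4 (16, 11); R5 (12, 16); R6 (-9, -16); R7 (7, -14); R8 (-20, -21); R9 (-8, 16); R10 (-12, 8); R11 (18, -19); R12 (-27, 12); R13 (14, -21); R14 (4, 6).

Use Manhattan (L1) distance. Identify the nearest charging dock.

Distances from (-12, -7):
R1: |31| + |1| = 31 + 1 = 32
R2: |24| + |-13| = 24 + 13 = 37
R3: |-4| + |21| = 4 + 21 = 25
R4: |28| + |18| = 28 + 18 = 46
R5: |24| + |23| = 24 + 23 = 47
R6: |3| + |-9| = 3 + 9 = 12
R7: |19| + |-7| = 19 + 7 = 26
R8: |-8| + |-14| = 8 + 14 = 22
R9: |4| + |23| = 4 + 23 = 27
R10: |0| + |15| = 0 + 15 = 15
R11: |30| + |-12| = 30 + 12 = 42
R12: |-15| + |19| = 15 + 19 = 34
R13: |26| + |-14| = 26 + 14 = 40
R14: |16| + |13| = 16 + 13 = 29
Minimum: R6 at 12.

R6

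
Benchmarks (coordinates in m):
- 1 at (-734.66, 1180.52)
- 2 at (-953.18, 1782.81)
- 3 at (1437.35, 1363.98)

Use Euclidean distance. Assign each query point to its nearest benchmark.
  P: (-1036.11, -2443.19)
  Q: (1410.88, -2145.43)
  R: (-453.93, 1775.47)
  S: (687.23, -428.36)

P→1; Q→3; R→2; S→3

P at (-1036.11, -2443.19):
  1: √((301.45)² + (3623.71)²) = √(90872.1025 + 13131274.1641) = 3636.23 m
  2: √((82.93)² + (4226.00)²) = √(6877.3849 + 17859076.0000) = 4226.81 m
  3: √((2473.46)² + (3807.17)²) = √(6118004.3716 + 14494543.4089) = 4540.10 m
  → nearest: 1 (3636.23 m)
Q at (1410.88, -2145.43):
  1: √((-2145.54)² + (3325.95)²) = √(4603341.8916 + 11061943.4025) = 3957.94 m
  2: √((-2364.06)² + (3928.24)²) = √(5588779.6836 + 15431069.4976) = 4584.74 m
  3: √((26.47)² + (3509.41)²) = √(700.6609 + 12315958.5481) = 3509.51 m
  → nearest: 3 (3509.51 m)
R at (-453.93, 1775.47):
  1: √((-280.73)² + (-594.95)²) = √(78809.3329 + 353965.5025) = 657.86 m
  2: √((-499.25)² + (7.34)²) = √(249250.5625 + 53.8756) = 499.30 m
  3: √((1891.28)² + (-411.49)²) = √(3576940.0384 + 169324.0201) = 1935.53 m
  → nearest: 2 (499.30 m)
S at (687.23, -428.36):
  1: √((-1421.89)² + (1608.88)²) = √(2021771.1721 + 2588494.8544) = 2147.15 m
  2: √((-1640.41)² + (2211.17)²) = √(2690944.9681 + 4889272.7689) = 2753.22 m
  3: √((750.12)² + (1792.34)²) = √(562680.0144 + 3212482.6756) = 1942.98 m
  → nearest: 3 (1942.98 m)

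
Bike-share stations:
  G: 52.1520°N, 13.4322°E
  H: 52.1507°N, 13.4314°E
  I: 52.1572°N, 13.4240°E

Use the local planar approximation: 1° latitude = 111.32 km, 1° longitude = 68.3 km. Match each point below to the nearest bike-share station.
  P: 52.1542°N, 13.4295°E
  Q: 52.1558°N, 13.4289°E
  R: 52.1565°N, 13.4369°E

P→G; Q→I; R→G

P at 52.1542°N, 13.4295°E:
  G: 0.3066 km
  H: 0.4107 km
  I: 0.5026 km
  → nearest: G (0.3066 km)
Q at 52.1558°N, 13.4289°E:
  G: 0.4793 km
  H: 0.5929 km
  I: 0.3692 km
  → nearest: I (0.3692 km)
R at 52.1565°N, 13.4369°E:
  G: 0.5950 km
  H: 0.7470 km
  I: 0.8845 km
  → nearest: G (0.5950 km)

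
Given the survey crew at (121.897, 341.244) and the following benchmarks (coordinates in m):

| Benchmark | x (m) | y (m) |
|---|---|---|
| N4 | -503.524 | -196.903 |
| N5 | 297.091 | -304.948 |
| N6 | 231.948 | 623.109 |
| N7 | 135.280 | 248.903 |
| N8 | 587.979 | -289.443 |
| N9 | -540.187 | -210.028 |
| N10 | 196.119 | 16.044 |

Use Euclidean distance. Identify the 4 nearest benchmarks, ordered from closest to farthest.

Distances from (121.897, 341.244):
N4: 825.078 m
N5: 669.520 m
N6: 302.587 m
N7: 93.306 m
N8: 784.218 m
N9: 861.543 m
N10: 333.563 m
Sorted: N7 (93.306 m) < N6 (302.587 m) < N10 (333.563 m) < N5 (669.520 m) < N8 (784.218 m) < N4 (825.078 m) < …

N7, N6, N10, N5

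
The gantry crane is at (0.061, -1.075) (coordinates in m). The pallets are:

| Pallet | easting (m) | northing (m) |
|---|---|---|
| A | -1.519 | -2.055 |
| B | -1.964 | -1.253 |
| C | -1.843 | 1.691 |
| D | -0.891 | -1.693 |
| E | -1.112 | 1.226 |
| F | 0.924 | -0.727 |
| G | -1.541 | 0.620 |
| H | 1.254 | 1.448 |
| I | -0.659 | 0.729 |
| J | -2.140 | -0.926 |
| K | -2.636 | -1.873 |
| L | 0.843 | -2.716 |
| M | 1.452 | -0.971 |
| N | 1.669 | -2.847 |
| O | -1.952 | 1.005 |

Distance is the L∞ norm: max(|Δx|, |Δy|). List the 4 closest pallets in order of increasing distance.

F, D, M, A

Distances from (0.061, -1.075):
A: max(|-1.580|, |-0.980|) = 1.580 m
B: max(|-2.025|, |-0.178|) = 2.025 m
C: max(|-1.904|, |2.766|) = 2.766 m
D: max(|-0.952|, |-0.618|) = 0.952 m
E: max(|-1.173|, |2.301|) = 2.301 m
F: max(|0.863|, |0.348|) = 0.863 m
G: max(|-1.602|, |1.695|) = 1.695 m
H: max(|1.193|, |2.523|) = 2.523 m
I: max(|-0.720|, |1.804|) = 1.804 m
J: max(|-2.201|, |0.149|) = 2.201 m
K: max(|-2.697|, |-0.798|) = 2.697 m
L: max(|0.782|, |-1.641|) = 1.641 m
M: max(|1.391|, |0.104|) = 1.391 m
N: max(|1.608|, |-1.772|) = 1.772 m
O: max(|-2.013|, |2.080|) = 2.080 m
Sorted: F (0.863 m) < D (0.952 m) < M (1.391 m) < A (1.580 m) < L (1.641 m) < G (1.695 m) < …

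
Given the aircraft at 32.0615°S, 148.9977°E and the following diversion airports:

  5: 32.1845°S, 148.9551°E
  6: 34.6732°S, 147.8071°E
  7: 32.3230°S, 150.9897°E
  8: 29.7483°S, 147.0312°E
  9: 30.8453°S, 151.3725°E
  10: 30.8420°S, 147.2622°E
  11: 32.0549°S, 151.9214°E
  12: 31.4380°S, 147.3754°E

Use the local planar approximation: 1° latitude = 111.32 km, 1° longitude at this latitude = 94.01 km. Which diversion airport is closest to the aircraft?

5

Distances from 32.0615°S, 148.9977°E:
5: √((-0.1230·111.32)² + (-0.0426·94.01)²) = √(187.480722 + 16.038631) = 14.2660 km
6: √((-2.6117·111.32)² + (-1.1906·94.01)²) = √(84526.516928 + 12527.945684) = 311.5357 km
7: √((-0.2615·111.32)² + (1.9920·94.01)²) = √(847.402580 + 35069.273861) = 189.5170 km
8: √((2.3132·111.32)² + (-1.9665·94.01)²) = √(66309.043389 + 34177.162778) = 316.9956 km
9: √((1.2162·111.32)² + (2.3748·94.01)²) = √(18329.743746 + 49842.771806) = 261.0987 km
10: √((1.2195·111.32)² + (-1.7355·94.01)²) = √(18429.349432 + 26619.343555) = 212.2468 km
11: √((0.0066·111.32)² + (2.9237·94.01)²) = √(0.539802 + 75546.390788) = 274.8580 km
12: √((0.6235·111.32)² + (-1.6223·94.01)²) = √(4817.473240 + 23260.039169) = 167.5635 km
Minimum: 5 at 14.2660 km.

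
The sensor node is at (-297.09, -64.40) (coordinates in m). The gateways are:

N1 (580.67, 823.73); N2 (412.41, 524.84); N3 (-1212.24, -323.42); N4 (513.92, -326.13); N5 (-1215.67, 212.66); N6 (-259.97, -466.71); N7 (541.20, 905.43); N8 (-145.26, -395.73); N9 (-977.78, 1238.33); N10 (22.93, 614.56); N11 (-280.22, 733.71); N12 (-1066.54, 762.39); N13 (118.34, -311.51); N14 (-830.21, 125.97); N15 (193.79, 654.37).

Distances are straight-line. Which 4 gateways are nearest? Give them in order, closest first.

Distances from (-297.09, -64.40):
N1: √((877.76)² + (888.13)²) = √(770462.6176 + 788774.8969) = 1248.69 m
N2: √((709.50)² + (589.24)²) = √(503390.2500 + 347203.7776) = 922.28 m
N3: √((-915.15)² + (-259.02)²) = √(837499.5225 + 67091.3604) = 951.10 m
N4: √((811.01)² + (-261.73)²) = √(657737.2201 + 68502.5929) = 852.20 m
N5: √((-918.58)² + (277.06)²) = √(843789.2164 + 76762.2436) = 959.45 m
N6: √((37.12)² + (-402.31)²) = √(1377.8944 + 161853.3361) = 404.02 m
N7: √((838.29)² + (969.83)²) = √(702730.1241 + 940570.2289) = 1281.91 m
N8: √((151.83)² + (-331.33)²) = √(23052.3489 + 109779.5689) = 364.46 m
N9: √((-680.69)² + (1302.73)²) = √(463338.8761 + 1697105.4529) = 1469.85 m
N10: √((320.02)² + (678.96)²) = √(102412.8004 + 460986.6816) = 750.60 m
N11: √((16.87)² + (798.11)²) = √(284.5969 + 636979.5721) = 798.29 m
N12: √((-769.45)² + (826.79)²) = √(592053.3025 + 683581.7041) = 1129.44 m
N13: √((415.43)² + (-247.11)²) = √(172582.0849 + 61063.3521) = 483.37 m
N14: √((-533.12)² + (190.37)²) = √(284216.9344 + 36240.7369) = 566.09 m
N15: √((490.88)² + (718.77)²) = √(240963.1744 + 516630.3129) = 870.40 m
Sorted: N8 (364.46 m) < N6 (404.02 m) < N13 (483.37 m) < N14 (566.09 m) < N10 (750.60 m) < N11 (798.29 m) < …

N8, N6, N13, N14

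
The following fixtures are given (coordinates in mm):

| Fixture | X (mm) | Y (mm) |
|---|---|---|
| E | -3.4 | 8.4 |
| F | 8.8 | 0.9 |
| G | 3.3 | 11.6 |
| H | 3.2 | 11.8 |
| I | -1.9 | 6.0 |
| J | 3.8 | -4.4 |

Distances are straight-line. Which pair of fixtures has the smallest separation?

Pairwise distances:
E–F: √((12.2)² + (-7.5)²) = √(148.84000 + 56.25000) = 14.321 mm
E–G: √((6.7)² + (3.2)²) = √(44.89000 + 10.24000) = 7.425 mm
E–H: √((6.6)² + (3.4)²) = √(43.56000 + 11.56000) = 7.424 mm
E–I: √((1.5)² + (-2.4)²) = √(2.25000 + 5.76000) = 2.830 mm
E–J: √((7.2)² + (-12.8)²) = √(51.84000 + 163.84000) = 14.686 mm
F–G: √((-5.5)² + (10.7)²) = √(30.25000 + 114.49000) = 12.031 mm
F–H: √((-5.6)² + (10.9)²) = √(31.36000 + 118.81000) = 12.254 mm
F–I: √((-10.7)² + (5.1)²) = √(114.49000 + 26.01000) = 11.853 mm
F–J: √((-5.0)² + (-5.3)²) = √(25.00000 + 28.09000) = 7.286 mm
G–H: √((-0.1)² + (0.2)²) = √(0.01000 + 0.04000) = 0.224 mm
G–I: √((-5.2)² + (-5.6)²) = √(27.04000 + 31.36000) = 7.642 mm
G–J: √((0.5)² + (-16.0)²) = √(0.25000 + 256.00000) = 16.008 mm
H–I: √((-5.1)² + (-5.8)²) = √(26.01000 + 33.64000) = 7.723 mm
H–J: √((0.6)² + (-16.2)²) = √(0.36000 + 262.44000) = 16.211 mm
I–J: √((5.7)² + (-10.4)²) = √(32.49000 + 108.16000) = 11.860 mm
Closest pair: G–H at 0.224 mm.

G and H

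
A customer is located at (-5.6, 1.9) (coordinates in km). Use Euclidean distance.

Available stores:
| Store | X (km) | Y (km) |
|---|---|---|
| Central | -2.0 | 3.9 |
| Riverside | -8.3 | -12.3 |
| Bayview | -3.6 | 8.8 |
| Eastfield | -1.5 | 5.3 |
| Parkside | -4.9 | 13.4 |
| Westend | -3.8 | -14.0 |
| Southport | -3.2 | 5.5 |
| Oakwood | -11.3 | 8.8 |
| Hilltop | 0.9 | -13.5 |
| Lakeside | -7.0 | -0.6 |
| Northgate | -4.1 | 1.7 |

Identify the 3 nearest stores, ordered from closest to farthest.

Distances from (-5.6, 1.9):
Central: √((3.6)² + (2.0)²) = √(12.960 + 4.000) = 4.1 km
Riverside: √((-2.7)² + (-14.2)²) = √(7.290 + 201.640) = 14.5 km
Bayview: √((2.0)² + (6.9)²) = √(4.000 + 47.610) = 7.2 km
Eastfield: √((4.1)² + (3.4)²) = √(16.810 + 11.560) = 5.3 km
Parkside: √((0.7)² + (11.5)²) = √(0.490 + 132.250) = 11.5 km
Westend: √((1.8)² + (-15.9)²) = √(3.240 + 252.810) = 16.0 km
Southport: √((2.4)² + (3.6)²) = √(5.760 + 12.960) = 4.3 km
Oakwood: √((-5.7)² + (6.9)²) = √(32.490 + 47.610) = 8.9 km
Hilltop: √((6.5)² + (-15.4)²) = √(42.250 + 237.160) = 16.7 km
Lakeside: √((-1.4)² + (-2.5)²) = √(1.960 + 6.250) = 2.9 km
Northgate: √((1.5)² + (-0.2)²) = √(2.250 + 0.040) = 1.5 km
Sorted: Northgate (1.5 km) < Lakeside (2.9 km) < Central (4.1 km) < Southport (4.3 km) < Eastfield (5.3 km) < …

Northgate, Lakeside, Central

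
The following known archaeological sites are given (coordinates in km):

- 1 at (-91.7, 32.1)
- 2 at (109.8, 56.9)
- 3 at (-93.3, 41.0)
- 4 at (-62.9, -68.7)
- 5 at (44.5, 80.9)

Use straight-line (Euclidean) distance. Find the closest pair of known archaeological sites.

Pairwise distances:
1–3: √((-1.6)² + (8.9)²) = √(2.560 + 79.210) = 9.0 km
2–5: √((-65.3)² + (24.0)²) = √(4264.090 + 576.000) = 69.6 km
1–4: √((28.8)² + (-100.8)²) = √(829.440 + 10160.640) = 104.8 km
3–4: √((30.4)² + (-109.7)²) = √(924.160 + 12034.090) = 113.8 km
3–5: √((137.8)² + (39.9)²) = √(18988.840 + 1592.010) = 143.5 km
1–5: √((136.2)² + (48.8)²) = √(18550.440 + 2381.440) = 144.7 km
4–5: √((107.4)² + (149.6)²) = √(11534.760 + 22380.160) = 184.2 km
1–2: √((201.5)² + (24.8)²) = √(40602.250 + 615.040) = 203.0 km
2–3: √((-203.1)² + (-15.9)²) = √(41249.610 + 252.810) = 203.7 km
2–4: √((-172.7)² + (-125.6)²) = √(29825.290 + 15775.360) = 213.5 km
Closest pair: 1–3 at 9.0 km.

1 and 3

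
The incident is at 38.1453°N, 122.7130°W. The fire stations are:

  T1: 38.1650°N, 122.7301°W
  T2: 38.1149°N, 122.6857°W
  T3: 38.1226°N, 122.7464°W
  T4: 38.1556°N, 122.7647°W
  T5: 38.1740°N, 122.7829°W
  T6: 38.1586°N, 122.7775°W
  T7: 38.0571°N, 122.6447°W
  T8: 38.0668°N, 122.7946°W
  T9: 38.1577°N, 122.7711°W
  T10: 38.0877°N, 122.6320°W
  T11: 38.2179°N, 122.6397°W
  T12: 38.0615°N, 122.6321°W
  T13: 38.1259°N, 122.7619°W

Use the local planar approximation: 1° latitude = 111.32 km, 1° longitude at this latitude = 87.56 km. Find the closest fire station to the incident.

T1

Distances from 38.1453°N, 122.7130°W:
T1: √((0.0197·111.32)² + (-0.0171·87.56)²) = √(4.809267 + 2.241835) = 2.6554 km
T2: √((-0.0304·111.32)² + (0.0273·87.56)²) = √(11.452322 + 5.713955) = 4.1432 km
T3: √((-0.0227·111.32)² + (-0.0334·87.56)²) = √(6.385547 + 8.552724) = 3.8650 km
T4: √((0.0103·111.32)² + (-0.0517·87.56)²) = √(1.314682 + 20.492389) = 4.6698 km
T5: √((0.0287·111.32)² + (-0.0699·87.56)²) = √(10.207284 + 37.459835) = 6.9041 km
T6: √((0.0133·111.32)² + (-0.0645·87.56)²) = √(2.192046 + 31.895612) = 5.8385 km
T7: √((-0.0882·111.32)² + (0.0683·87.56)²) = √(96.401450 + 35.764562) = 11.4963 km
T8: √((-0.0785·111.32)² + (-0.0816·87.56)²) = √(76.363480 + 51.049539) = 11.2877 km
T9: √((0.0124·111.32)² + (-0.0581·87.56)²) = √(1.905416 + 25.879970) = 5.2712 km
T10: √((-0.0576·111.32)² + (0.0810·87.56)²) = √(41.114154 + 50.301570) = 9.5612 km
T11: √((0.0726·111.32)² + (0.0733·87.56)²) = √(65.316008 + 41.192624) = 10.3203 km
T12: √((-0.0838·111.32)² + (0.0809·87.56)²) = √(87.023076 + 50.177446) = 11.7133 km
T13: √((-0.0194·111.32)² + (-0.0489·87.56)²) = √(4.663907 + 18.332818) = 4.7955 km
Minimum: T1 at 2.6554 km.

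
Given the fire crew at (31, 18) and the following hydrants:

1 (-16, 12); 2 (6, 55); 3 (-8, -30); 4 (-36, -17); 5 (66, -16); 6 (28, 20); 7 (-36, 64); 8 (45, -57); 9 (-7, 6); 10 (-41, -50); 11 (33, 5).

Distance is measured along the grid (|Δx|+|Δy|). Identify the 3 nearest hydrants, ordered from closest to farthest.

6, 11, 9

Distances from (31, 18):
1: 53
2: 62
3: 87
4: 102
5: 69
6: 5
7: 113
8: 89
9: 50
10: 140
11: 15
Sorted: 6 (5) < 11 (15) < 9 (50) < 1 (53) < 2 (62) < …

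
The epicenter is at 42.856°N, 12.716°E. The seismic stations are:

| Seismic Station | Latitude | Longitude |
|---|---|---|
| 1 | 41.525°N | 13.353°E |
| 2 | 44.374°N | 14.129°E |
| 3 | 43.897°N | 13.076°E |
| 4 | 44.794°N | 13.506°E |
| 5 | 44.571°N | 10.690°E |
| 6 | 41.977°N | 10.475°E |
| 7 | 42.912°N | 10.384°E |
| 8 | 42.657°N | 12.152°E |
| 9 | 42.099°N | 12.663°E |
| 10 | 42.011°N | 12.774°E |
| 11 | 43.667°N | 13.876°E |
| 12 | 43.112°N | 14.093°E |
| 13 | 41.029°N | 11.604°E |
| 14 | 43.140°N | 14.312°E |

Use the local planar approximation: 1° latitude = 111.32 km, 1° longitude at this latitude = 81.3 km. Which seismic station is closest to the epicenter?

8

Distances from 42.856°N, 12.716°E:
1: √((-1.331·111.32)² + (0.637·81.3)²) = √(21953.43618 + 2682.00730) = 156.957 km
2: √((1.518·111.32)² + (1.413·81.3)²) = √(28555.51114 + 13196.70215) = 204.334 km
3: √((1.041·111.32)² + (0.360·81.3)²) = √(13429.12927 + 856.61582) = 119.523 km
4: √((1.938·111.32)² + (0.790·81.3)²) = √(46542.95368 + 4125.10753) = 225.096 km
5: √((1.715·111.32)² + (-2.026·81.3)²) = √(36448.07903 + 27130.63591) = 252.148 km
6: √((-0.879·111.32)² + (-2.241·81.3)²) = √(9574.67730 + 33194.39856) = 206.807 km
7: √((0.056·111.32)² + (-2.332·81.3)²) = √(38.86176 + 35944.97479) = 189.694 km
8: √((-0.199·111.32)² + (-0.564·81.3)²) = √(490.74123 + 2102.51595) = 50.924 km
9: √((-0.757·111.32)² + (-0.053·81.3)²) = √(7101.30481 + 18.56662) = 84.379 km
10: √((-0.845·111.32)² + (0.058·81.3)²) = √(8848.29948 + 22.23500) = 94.184 km
11: √((0.811·111.32)² + (1.160·81.3)²) = √(8150.57229 + 8893.99886) = 130.555 km
12: √((0.256·111.32)² + (1.377·81.3)²) = √(812.13144 + 12532.82489) = 115.520 km
13: √((-1.827·111.32)² + (-1.112·81.3)²) = √(41364.09149 + 8173.17251) = 222.570 km
14: √((0.284·111.32)² + (1.596·81.3)²) = √(999.50064 + 16836.30812) = 133.551 km
Minimum: 8 at 50.924 km.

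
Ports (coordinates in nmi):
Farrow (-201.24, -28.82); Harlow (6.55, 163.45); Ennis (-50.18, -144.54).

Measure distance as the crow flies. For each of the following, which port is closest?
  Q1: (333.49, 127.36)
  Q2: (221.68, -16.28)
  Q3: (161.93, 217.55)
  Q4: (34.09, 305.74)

Q1 at (333.49, 127.36):
  Farrow: √((-534.73)² + (-156.18)²) = √(285936.1729 + 24392.1924) = 557.07 nmi
  Harlow: √((-326.94)² + (36.09)²) = √(106889.7636 + 1302.4881) = 328.93 nmi
  Ennis: √((-383.67)² + (-271.90)²) = √(147202.6689 + 73929.6100) = 470.25 nmi
  → nearest: Harlow (328.93 nmi)
Q2 at (221.68, -16.28):
  Farrow: √((-422.92)² + (-12.54)²) = √(178861.3264 + 157.2516) = 423.11 nmi
  Harlow: √((-215.13)² + (179.73)²) = √(46280.9169 + 32302.8729) = 280.33 nmi
  Ennis: √((-271.86)² + (-128.26)²) = √(73907.8596 + 16450.6276) = 300.60 nmi
  → nearest: Harlow (280.33 nmi)
Q3 at (161.93, 217.55):
  Farrow: √((-363.17)² + (-246.37)²) = √(131892.4489 + 60698.1769) = 438.85 nmi
  Harlow: √((-155.38)² + (-54.10)²) = √(24142.9444 + 2926.8100) = 164.53 nmi
  Ennis: √((-212.11)² + (-362.09)²) = √(44990.6521 + 131109.1681) = 419.64 nmi
  → nearest: Harlow (164.53 nmi)
Q4 at (34.09, 305.74):
  Farrow: √((-235.33)² + (-334.56)²) = √(55380.2089 + 111930.3936) = 409.04 nmi
  Harlow: √((-27.54)² + (-142.29)²) = √(758.4516 + 20246.4441) = 144.93 nmi
  Ennis: √((-84.27)² + (-450.28)²) = √(7101.4329 + 202752.0784) = 458.10 nmi
  → nearest: Harlow (144.93 nmi)

Q1→Harlow; Q2→Harlow; Q3→Harlow; Q4→Harlow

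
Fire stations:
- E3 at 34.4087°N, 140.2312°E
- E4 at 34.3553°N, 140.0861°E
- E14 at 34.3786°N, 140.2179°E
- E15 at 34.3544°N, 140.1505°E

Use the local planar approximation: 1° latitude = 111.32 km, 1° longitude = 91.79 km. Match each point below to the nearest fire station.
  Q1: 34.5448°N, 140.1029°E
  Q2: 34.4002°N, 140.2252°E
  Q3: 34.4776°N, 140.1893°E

Q1 at 34.5448°N, 140.1029°E:
  E3: √((-0.1361·111.32)² + (0.1283·91.79)²) = √(229.542256 + 138.689650) = 19.1894 km
  E4: √((-0.1895·111.32)² + (-0.0168·91.79)²) = √(445.004932 + 2.377986) = 21.1514 km
  E14: √((-0.1662·111.32)² + (0.1150·91.79)²) = √(342.301210 + 111.425969) = 21.3009 km
  E15: √((-0.1904·111.32)² + (0.0476·91.79)²) = √(449.241929 + 19.089944) = 21.6410 km
  → nearest: E3 (19.1894 km)
Q2 at 34.4002°N, 140.2252°E:
  E3: √((0.0085·111.32)² + (0.0060·91.79)²) = √(0.895332 + 0.303315) = 1.0948 km
  E4: √((-0.0449·111.32)² + (-0.1391·91.79)²) = √(24.982683 + 163.021543) = 13.7115 km
  E14: √((-0.0216·111.32)² + (-0.0073·91.79)²) = √(5.781678 + 0.448990) = 2.4961 km
  E15: √((-0.0458·111.32)² + (-0.0747·91.79)²) = √(25.994254 + 47.014513) = 8.5445 km
  → nearest: E3 (1.0948 km)
Q3 at 34.4776°N, 140.1893°E:
  E3: √((-0.0689·111.32)² + (0.0419·91.79)²) = √(58.828102 + 14.791724) = 8.5802 km
  E4: √((-0.1223·111.32)² + (-0.1032·91.79)²) = √(185.352868 + 89.732576) = 16.5857 km
  E14: √((-0.0990·111.32)² + (0.0286·91.79)²) = √(121.455388 + 6.891644) = 11.3290 km
  E15: √((-0.1232·111.32)² + (-0.0388·91.79)²) = √(188.090911 + 12.683940) = 14.1695 km
  → nearest: E3 (8.5802 km)

Q1→E3; Q2→E3; Q3→E3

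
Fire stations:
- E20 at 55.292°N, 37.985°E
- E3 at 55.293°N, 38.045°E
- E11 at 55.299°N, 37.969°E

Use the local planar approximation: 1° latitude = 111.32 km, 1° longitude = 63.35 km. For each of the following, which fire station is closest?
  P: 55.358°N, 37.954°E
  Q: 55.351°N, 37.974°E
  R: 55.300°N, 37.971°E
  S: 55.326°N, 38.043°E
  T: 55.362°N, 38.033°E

P→E11; Q→E11; R→E11; S→E3; T→E3

P at 55.358°N, 37.954°E:
  E20: √((-0.066·111.32)² + (0.031·63.35)²) = √(53.98017 + 3.85671) = 7.605 km
  E3: √((-0.065·111.32)² + (0.091·63.35)²) = √(52.35680 + 33.23350) = 9.252 km
  E11: √((-0.059·111.32)² + (0.015·63.35)²) = √(43.13705 + 0.90298) = 6.636 km
  → nearest: E11 (6.636 km)
Q at 55.351°N, 37.974°E:
  E20: √((-0.059·111.32)² + (0.011·63.35)²) = √(43.13705 + 0.48560) = 6.605 km
  E3: √((-0.058·111.32)² + (0.071·63.35)²) = √(41.68717 + 20.23065) = 7.869 km
  E11: √((-0.052·111.32)² + (-0.005·63.35)²) = √(33.50835 + 0.10033) = 5.797 km
  → nearest: E11 (5.797 km)
R at 55.300°N, 37.971°E:
  E20: √((-0.008·111.32)² + (0.014·63.35)²) = √(0.79310 + 0.78659) = 1.257 km
  E3: √((-0.007·111.32)² + (0.074·63.35)²) = √(0.60721 + 21.97641) = 4.752 km
  E11: √((-0.001·111.32)² + (-0.002·63.35)²) = √(0.01239 + 0.01605) = 0.169 km
  → nearest: E11 (0.169 km)
S at 55.326°N, 38.043°E:
  E20: √((-0.034·111.32)² + (-0.058·63.35)²) = √(14.32532 + 13.50048) = 5.275 km
  E3: √((-0.033·111.32)² + (0.002·63.35)²) = √(13.49504 + 0.01605) = 3.676 km
  E11: √((-0.027·111.32)² + (-0.074·63.35)²) = √(9.03387 + 21.97641) = 5.569 km
  → nearest: E3 (3.676 km)
T at 55.362°N, 38.033°E:
  E20: √((-0.070·111.32)² + (-0.048·63.35)²) = √(60.72150 + 9.24646) = 8.365 km
  E3: √((-0.069·111.32)² + (0.012·63.35)²) = √(58.99899 + 0.57790) = 7.719 km
  E11: √((-0.063·111.32)² + (-0.064·63.35)²) = √(49.18441 + 16.43816) = 8.101 km
  → nearest: E3 (7.719 km)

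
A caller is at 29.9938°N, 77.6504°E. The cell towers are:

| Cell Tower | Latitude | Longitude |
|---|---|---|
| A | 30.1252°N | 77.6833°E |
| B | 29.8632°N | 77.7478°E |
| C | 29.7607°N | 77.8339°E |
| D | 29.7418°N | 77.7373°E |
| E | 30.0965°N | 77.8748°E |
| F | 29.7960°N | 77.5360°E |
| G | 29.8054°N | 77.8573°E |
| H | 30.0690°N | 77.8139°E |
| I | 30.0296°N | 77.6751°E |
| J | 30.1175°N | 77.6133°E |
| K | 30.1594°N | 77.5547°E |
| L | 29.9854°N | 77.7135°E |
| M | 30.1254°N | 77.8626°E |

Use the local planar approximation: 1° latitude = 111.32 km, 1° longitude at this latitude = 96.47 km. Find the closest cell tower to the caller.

I

Distances from 29.9938°N, 77.6504°E:
A: 14.9678 km
B: 17.3105 km
C: 31.4118 km
D: 29.2785 km
E: 24.4813 km
F: 24.6300 km
G: 28.9524 km
H: 17.8567 km
I: 4.6433 km
J: 14.2278 km
K: 20.6172 km
L: 6.1587 km
M: 25.1729 km
Minimum: I at 4.6433 km.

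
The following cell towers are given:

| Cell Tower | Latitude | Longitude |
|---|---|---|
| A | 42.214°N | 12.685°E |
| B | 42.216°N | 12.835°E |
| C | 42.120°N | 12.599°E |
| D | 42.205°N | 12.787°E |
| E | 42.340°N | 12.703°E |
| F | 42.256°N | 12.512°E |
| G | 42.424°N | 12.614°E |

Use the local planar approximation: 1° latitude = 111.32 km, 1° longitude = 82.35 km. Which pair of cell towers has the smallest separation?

B and D

Pairwise distances:
A–B: 12.355 km
A–C: 12.635 km
A–D: 8.459 km
A–E: 14.104 km
A–F: 14.994 km
A–G: 24.097 km
B–C: 22.179 km
B–D: 4.138 km
B–E: 17.570 km
B–F: 26.969 km
B–G: 29.451 km
C–D: 18.144 km
C–E: 25.945 km
C–F: 16.749 km
C–G: 33.864 km
D–E: 16.544 km
D–F: 23.347 km
D–G: 28.237 km
E–F: 18.299 km
E–G: 11.881 km
F–G: 20.501 km
Closest pair: B–D at 4.138 km.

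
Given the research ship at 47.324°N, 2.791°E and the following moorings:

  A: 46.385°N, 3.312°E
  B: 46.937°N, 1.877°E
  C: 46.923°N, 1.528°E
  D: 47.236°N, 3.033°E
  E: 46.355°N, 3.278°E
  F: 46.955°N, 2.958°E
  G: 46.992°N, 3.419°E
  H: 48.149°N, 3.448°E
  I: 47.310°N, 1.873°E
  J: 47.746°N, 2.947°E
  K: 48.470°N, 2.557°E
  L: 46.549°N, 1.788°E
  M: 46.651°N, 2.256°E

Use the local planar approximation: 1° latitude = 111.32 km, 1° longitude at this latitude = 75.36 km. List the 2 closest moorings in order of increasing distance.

Distances from 47.324°N, 2.791°E:
A: 111.660 km
B: 81.242 km
C: 105.128 km
D: 20.702 km
E: 113.941 km
F: 42.962 km
G: 60.047 km
H: 104.335 km
I: 69.198 km
J: 48.426 km
K: 128.786 km
L: 114.701 km
M: 85.078 km
Sorted: D (20.702 km) < F (42.962 km) < J (48.426 km) < G (60.047 km) < …

D, F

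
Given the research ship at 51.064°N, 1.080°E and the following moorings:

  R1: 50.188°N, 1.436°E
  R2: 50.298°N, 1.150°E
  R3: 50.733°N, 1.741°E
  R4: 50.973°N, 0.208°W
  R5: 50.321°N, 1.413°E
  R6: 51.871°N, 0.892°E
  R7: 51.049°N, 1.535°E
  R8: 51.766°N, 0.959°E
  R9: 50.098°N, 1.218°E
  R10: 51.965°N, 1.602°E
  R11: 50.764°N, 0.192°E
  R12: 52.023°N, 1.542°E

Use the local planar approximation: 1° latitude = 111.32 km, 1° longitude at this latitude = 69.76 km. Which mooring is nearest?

R7

Distances from 51.064°N, 1.080°E:
R1: √((-0.876·111.32)² + (0.356·69.76)²) = √(9509.43267 + 616.75537) = 100.629 km
R2: √((-0.766·111.32)² + (0.070·69.76)²) = √(7271.16391 + 23.84564) = 85.411 km
R3: √((-0.331·111.32)² + (0.661·69.76)²) = √(1357.69551 + 2126.25752) = 59.025 km
R4: √((-0.091·111.32)² + (-1.288·69.76)²) = √(102.61933 + 8073.18064) = 90.420 km
R5: √((-0.743·111.32)² + (0.333·69.76)²) = √(6841.06982 + 539.63662) = 85.911 km
R6: √((0.807·111.32)² + (-0.188·69.76)²) = √(8070.37035 + 172.00008) = 90.788 km
R7: √((-0.015·111.32)² + (0.455·69.76)²) = √(2.78823 + 1007.47838) = 31.785 km
R8: √((0.702·111.32)² + (-0.121·69.76)²) = √(6106.89734 + 71.24981) = 78.601 km
R9: √((-0.966·111.32)² + (0.138·69.76)²) = √(11563.80203 + 92.67682) = 107.965 km
R10: √((0.901·111.32)² + (0.522·69.76)²) = √(10059.95359 + 1326.03183) = 106.705 km
R11: √((-0.300·111.32)² + (-0.888·69.76)²) = √(1115.29282 + 3837.41594) = 70.375 km
R12: √((0.959·111.32)² + (0.462·69.76)²) = √(11396.81791 + 1038.71618) = 111.515 km
Minimum: R7 at 31.785 km.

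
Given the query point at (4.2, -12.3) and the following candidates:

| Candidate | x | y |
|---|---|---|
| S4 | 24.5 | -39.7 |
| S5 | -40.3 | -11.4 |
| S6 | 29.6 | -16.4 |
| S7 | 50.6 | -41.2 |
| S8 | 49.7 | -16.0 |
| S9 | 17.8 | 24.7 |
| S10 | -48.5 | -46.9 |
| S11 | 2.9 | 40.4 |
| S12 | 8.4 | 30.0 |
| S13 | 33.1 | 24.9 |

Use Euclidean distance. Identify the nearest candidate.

S6

Distances from (4.2, -12.3):
S4: √((20.3)² + (-27.4)²) = √(412.090 + 750.760) = 34.1
S5: √((-44.5)² + (0.9)²) = √(1980.250 + 0.810) = 44.5
S6: √((25.4)² + (-4.1)²) = √(645.160 + 16.810) = 25.7
S7: √((46.4)² + (-28.9)²) = √(2152.960 + 835.210) = 54.7
S8: √((45.5)² + (-3.7)²) = √(2070.250 + 13.690) = 45.7
S9: √((13.6)² + (37.0)²) = √(184.960 + 1369.000) = 39.4
S10: √((-52.7)² + (-34.6)²) = √(2777.290 + 1197.160) = 63.0
S11: √((-1.3)² + (52.7)²) = √(1.690 + 2777.290) = 52.7
S12: √((4.2)² + (42.3)²) = √(17.640 + 1789.290) = 42.5
S13: √((28.9)² + (37.2)²) = √(835.210 + 1383.840) = 47.1
Minimum: S6 at 25.7.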